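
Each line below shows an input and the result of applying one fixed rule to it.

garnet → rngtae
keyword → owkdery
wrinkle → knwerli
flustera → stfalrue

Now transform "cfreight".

eictfhrg

The transformation: take characters alternately from the front and the back (1st, last, 2nd, 2nd-last, ...), then move the last 2 characters to the front (rotate right by 2).
On "cfreight": the first step gives "ctfhrgei", and the second then gives "eictfhrg".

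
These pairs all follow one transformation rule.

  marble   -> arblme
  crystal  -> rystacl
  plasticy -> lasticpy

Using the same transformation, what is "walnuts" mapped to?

alnutws

The rule is to swap the first and last characters, then move the first character to the end.
Working it through for "walnuts": intermediate "salnutw", final "alnutws".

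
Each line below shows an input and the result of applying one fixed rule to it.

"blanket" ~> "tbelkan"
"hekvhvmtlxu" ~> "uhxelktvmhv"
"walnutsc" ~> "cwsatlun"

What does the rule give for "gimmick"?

kgciimm

Looking at the pairs, the operation is to reverse the string, then take characters alternately from the front and the back (1st, last, 2nd, 2nd-last, ...).
"gimmick" → "kcimmig" → "kgciimm".
(Check on "hekvhvmtlxu": → "uxltmvhvkeh" → "uhxelktvmhv" ✓)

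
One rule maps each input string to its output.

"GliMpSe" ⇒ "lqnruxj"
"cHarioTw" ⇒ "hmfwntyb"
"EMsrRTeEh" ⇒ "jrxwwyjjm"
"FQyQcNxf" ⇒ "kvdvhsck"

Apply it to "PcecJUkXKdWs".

The rule is to shift every letter 5 places forward in the alphabet (wrapping around), then convert every letter to lowercase.
Applying that to "PcecJUkXKdWs" gives "uhjhozpcpibx".

uhjhozpcpibx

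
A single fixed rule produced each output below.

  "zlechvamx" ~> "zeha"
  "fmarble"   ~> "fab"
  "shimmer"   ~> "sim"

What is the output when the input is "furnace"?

The transformation: delete the last 2 characters, then keep every other character starting from the first (positions 1st, 3rd, 5th, ...).
"furnace" → "furna" → "fra".
(Check on "zlechvamx": → "zlechva" → "zeha" ✓)

fra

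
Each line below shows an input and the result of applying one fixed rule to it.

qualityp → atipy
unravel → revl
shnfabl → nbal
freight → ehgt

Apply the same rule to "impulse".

psle

Rule — swap each adjacent pair of characters (1↔2, 3↔4, ...), then delete the first 3 characters.
Starting from "impulse": after the first operation, "miupsle"; after the second, "psle".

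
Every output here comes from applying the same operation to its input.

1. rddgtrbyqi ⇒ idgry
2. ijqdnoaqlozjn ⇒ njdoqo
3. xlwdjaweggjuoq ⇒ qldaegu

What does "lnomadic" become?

cnmd

Each output is the input with this applied: move the last 2 characters to the front (rotate right by 2), then keep every other character starting from the second (positions 2nd, 4th, 6th, ...).
On "lnomadic" that produces "cnmd".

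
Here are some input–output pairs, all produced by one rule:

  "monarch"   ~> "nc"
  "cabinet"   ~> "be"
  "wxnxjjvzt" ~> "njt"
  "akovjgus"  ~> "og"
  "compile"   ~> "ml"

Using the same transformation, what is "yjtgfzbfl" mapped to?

In each case the input is transformed by: keep one character in every 3, starting at position 3 (positions 3rd, 6th, 9th, ...).
"yjtgfzbfl" → "tzl".

tzl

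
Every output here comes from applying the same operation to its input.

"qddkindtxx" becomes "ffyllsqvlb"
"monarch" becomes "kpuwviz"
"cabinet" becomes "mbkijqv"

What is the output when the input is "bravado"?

The transformation: shift every letter 8 places forward in the alphabet (wrapping around), then move the last 2 characters to the front (rotate right by 2).
Applying both steps to "bravado": "jzidilw", then "lwjzidi".
(Check on "qddkindtxx": → "yllsqvlbff" → "ffyllsqvlb" ✓)

lwjzidi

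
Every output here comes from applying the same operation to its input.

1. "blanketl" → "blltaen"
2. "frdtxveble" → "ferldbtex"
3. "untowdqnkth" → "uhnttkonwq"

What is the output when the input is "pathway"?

Each output is the input with this applied: take characters alternately from the front and the back (1st, last, 2nd, 2nd-last, ...), then delete the last character.
For "pathway", step one produces "pyaatwh"; step two turns that into "pyaatw".

pyaatw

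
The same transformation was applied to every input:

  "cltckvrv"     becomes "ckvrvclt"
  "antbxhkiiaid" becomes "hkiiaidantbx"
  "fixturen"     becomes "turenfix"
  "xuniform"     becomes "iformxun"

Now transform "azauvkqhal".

vkqhalazau

Looking at the pairs, the operation is to swap the front and back halves of the string, then move the last character to the front.
Doing the same to "azauvkqhal": "vkqhalazau".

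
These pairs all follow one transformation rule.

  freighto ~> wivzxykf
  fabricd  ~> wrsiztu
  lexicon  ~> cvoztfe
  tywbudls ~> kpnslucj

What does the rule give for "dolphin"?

ufcgyze

What's happening: shift every letter 9 places backward in the alphabet (wrapping around).
On "dolphin" that produces "ufcgyze".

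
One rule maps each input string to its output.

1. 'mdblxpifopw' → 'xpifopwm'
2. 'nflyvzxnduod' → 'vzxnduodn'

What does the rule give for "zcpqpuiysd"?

puiysdz

The rule is to move the first character to the end, then delete the first 3 characters.
On "zcpqpuiysd": the first step gives "cpqpuiysdz", and the second then gives "puiysdz".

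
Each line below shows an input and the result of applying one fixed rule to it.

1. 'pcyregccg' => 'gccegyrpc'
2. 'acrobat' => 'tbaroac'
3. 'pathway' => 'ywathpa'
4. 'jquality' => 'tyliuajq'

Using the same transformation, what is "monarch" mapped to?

hrcnamo

The rule is to swap each adjacent pair of characters (1↔2, 3↔4, ...), then reverse the string.
Applying both steps to "monarch": "omancrh", then "hrcnamo".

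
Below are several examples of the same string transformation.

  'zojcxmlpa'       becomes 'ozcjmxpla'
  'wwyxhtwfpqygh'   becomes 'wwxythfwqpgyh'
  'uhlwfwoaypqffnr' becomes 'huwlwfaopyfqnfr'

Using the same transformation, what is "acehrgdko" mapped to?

The rule is to swap each adjacent pair of characters (1↔2, 3↔4, ...).
"acehrgdko" → "cahegrkdo".

cahegrkdo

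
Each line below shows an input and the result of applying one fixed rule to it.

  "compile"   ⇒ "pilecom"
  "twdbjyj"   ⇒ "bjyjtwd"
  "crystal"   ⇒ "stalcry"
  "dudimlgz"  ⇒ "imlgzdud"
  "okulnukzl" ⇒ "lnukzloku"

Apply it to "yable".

leyab

Looking at the pairs, the operation is to move the first 3 characters to the end (rotate left by 3).
So "yable" becomes "leyab".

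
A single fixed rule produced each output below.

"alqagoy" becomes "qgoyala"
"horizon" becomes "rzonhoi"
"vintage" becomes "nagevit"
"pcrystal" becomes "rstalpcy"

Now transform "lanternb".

In each case the input is transformed by: move the first 3 characters to the end (rotate left by 3), then swap the first and last characters.
"lanternb" → "ternblan" → "nernblat".

nernblat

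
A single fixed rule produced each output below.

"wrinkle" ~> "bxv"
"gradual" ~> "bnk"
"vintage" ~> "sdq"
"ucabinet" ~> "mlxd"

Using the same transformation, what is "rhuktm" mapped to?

The transformation: shift every letter 10 places forward in the alphabet (wrapping around), then keep every other character starting from the second (positions 2nd, 4th, 6th, ...).
For "rhuktm", step one produces "breudw"; step two turns that into "ruw".

ruw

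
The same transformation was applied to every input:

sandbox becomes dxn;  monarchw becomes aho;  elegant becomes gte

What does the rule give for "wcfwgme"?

wef

The transformation: move the first 3 characters to the end (rotate left by 3), then keep one character in every 3, starting at position 1 (positions 1st, 4th, 7th, ...).
On "wcfwgme": the first step gives "wgmewcf", and the second then gives "wef".
(Check on "elegant": → "gantele" → "gte" ✓)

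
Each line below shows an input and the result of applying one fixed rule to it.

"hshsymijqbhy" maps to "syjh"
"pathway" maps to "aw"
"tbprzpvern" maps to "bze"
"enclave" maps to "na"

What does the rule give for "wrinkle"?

rk

In each case the input is transformed by: keep one character in every 3, starting at position 2 (positions 2nd, 5th, 8th, ...).
"wrinkle" → "rk".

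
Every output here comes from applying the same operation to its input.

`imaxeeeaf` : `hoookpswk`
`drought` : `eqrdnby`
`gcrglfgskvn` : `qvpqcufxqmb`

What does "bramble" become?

In each case the input is transformed by: shift every letter 10 places forward in the alphabet (wrapping around), then move the first 3 characters to the end (rotate left by 3).
On "bramble": the first step gives "lbkwlvo", and the second then gives "wlvolbk".
(Check on "gcrglfgskvn": → "qmbqvpqcufx" → "qvpqcufxqmb" ✓)

wlvolbk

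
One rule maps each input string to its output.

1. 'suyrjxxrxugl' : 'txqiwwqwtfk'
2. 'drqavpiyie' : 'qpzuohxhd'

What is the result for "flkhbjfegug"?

kjgaiedftf

The rule is to shift every letter 1 place backward in the alphabet (wrapping around), then delete the first character.
Working it through for "flkhbjfegug": intermediate "ekjgaiedftf", final "kjgaiedftf".
(Check on "suyrjxxrxugl": → "rtxqiwwqwtfk" → "txqiwwqwtfk" ✓)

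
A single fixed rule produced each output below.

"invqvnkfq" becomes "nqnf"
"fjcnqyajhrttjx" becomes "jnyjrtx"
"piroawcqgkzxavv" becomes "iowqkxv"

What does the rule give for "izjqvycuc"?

Rule — keep every other character starting from the second (positions 2nd, 4th, 6th, ...).
For "izjqvycuc" the result is "zqyu".

zqyu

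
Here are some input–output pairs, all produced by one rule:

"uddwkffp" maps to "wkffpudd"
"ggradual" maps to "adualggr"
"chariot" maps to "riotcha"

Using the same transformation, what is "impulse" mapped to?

In each case the input is transformed by: move the first 3 characters to the end (rotate left by 3).
Doing the same to "impulse": "ulseimp".

ulseimp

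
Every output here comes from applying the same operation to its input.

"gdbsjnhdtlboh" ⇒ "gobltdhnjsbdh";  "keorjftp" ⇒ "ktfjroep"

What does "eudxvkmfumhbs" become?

The pattern: reverse the string, then swap the first and last characters.
"eudxvkmfumhbs" → "sbhmufmkvxdue" → "ebhmufmkvxdus".

ebhmufmkvxdus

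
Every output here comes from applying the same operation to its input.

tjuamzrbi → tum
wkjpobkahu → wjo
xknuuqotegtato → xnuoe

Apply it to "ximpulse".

The pattern: keep every other character starting from the first (positions 1st, 3rd, 5th, ...), then delete the last 2 characters.
Applying both steps to "ximpulse": "xmus", then "xm".

xm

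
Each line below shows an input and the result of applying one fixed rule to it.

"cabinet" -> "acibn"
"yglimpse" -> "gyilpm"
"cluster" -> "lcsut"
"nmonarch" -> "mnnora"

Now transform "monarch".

The transformation: delete the last 2 characters, then swap each adjacent pair of characters (1↔2, 3↔4, ...).
On "monarch": the first step gives "monar", and the second then gives "omanr".

omanr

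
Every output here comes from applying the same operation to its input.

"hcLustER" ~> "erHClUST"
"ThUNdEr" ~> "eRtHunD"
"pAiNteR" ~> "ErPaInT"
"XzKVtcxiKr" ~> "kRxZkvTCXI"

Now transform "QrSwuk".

The transformation: flip the case of every letter, then move the last 2 characters to the front (rotate right by 2).
Starting from "QrSwuk": after the first operation, "qRsWUK"; after the second, "UKqRsW".
(Check on "pAiNteR": → "PaInTEr" → "ErPaInT" ✓)

UKqRsW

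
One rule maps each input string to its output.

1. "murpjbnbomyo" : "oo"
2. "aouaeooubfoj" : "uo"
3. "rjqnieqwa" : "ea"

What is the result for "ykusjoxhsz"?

The rule is to keep one character in every 3, starting at position 3 (positions 3rd, 6th, 9th, ...), then keep only the vowels.
For "ykusjoxhsz", step one produces "uos"; step two turns that into "uo".

uo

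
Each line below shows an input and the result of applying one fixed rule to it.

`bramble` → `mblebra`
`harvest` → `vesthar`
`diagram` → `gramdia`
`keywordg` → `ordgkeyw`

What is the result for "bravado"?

vadobra

In each case the input is transformed by: move the last character to the front, then move the last 3 characters to the front (rotate right by 3).
Applying both steps to "bravado": "obravad", then "vadobra".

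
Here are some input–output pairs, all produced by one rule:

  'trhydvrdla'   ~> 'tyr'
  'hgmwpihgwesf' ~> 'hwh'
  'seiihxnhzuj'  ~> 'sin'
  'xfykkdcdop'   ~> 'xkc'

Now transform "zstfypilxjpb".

zfi

Looking at the pairs, the operation is to delete the last 3 characters, then keep one character in every 3, starting at position 1 (positions 1st, 4th, 7th, ...).
On "zstfypilxjpb": the first step gives "zstfypilx", and the second then gives "zfi".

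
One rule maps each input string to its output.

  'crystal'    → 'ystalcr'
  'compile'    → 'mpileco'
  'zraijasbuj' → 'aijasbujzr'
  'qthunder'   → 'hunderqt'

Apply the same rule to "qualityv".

What's happening: move the first 2 characters to the end (rotate left by 2).
So "qualityv" becomes "alityvqu".

alityvqu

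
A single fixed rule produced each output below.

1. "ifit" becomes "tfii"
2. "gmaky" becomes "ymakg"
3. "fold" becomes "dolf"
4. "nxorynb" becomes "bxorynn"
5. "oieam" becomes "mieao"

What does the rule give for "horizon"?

The rule is to swap the first and last characters.
So "horizon" becomes "norizoh".

norizoh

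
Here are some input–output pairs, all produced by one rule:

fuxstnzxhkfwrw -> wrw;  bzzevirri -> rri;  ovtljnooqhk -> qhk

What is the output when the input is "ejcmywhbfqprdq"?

rdq

Rule — keep only the last 3 characters.
Doing the same to "ejcmywhbfqprdq": "rdq".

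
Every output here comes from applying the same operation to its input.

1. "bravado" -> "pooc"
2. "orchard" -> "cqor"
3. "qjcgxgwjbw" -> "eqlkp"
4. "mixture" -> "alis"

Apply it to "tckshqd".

What's happening: shift every letter 12 places backward in the alphabet (wrapping around), then keep every other character starting from the first (positions 1st, 3rd, 5th, ...).
"tckshqd" → "hyvr".

hyvr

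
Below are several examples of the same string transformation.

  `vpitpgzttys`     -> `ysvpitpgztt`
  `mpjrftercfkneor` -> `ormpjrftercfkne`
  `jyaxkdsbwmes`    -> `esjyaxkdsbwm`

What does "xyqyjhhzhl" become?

hlxyqyjhhz

What's happening: move the last 2 characters to the front (rotate right by 2).
Doing the same to "xyqyjhhzhl": "hlxyqyjhhz".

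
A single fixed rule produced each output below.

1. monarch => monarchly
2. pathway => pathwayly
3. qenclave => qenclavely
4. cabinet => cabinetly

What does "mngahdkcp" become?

mngahdkcply

In each case the input is transformed by: append "ly".
Applying that to "mngahdkcp" gives "mngahdkcply".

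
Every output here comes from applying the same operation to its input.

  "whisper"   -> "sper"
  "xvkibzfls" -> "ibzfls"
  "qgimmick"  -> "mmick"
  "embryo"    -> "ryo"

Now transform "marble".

ble

Each output is the input with this applied: delete the first 3 characters.
Doing the same to "marble": "ble".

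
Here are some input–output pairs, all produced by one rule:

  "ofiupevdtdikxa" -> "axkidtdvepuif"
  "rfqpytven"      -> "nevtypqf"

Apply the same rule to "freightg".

Each output is the input with this applied: delete the first character, then reverse the string.
Starting from "freightg": after the first operation, "reightg"; after the second, "gthgier".

gthgier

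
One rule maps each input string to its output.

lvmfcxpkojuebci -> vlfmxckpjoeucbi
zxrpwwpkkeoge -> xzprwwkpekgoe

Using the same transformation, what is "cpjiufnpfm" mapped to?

The transformation: swap each adjacent pair of characters (1↔2, 3↔4, ...).
For "cpjiufnpfm" the result is "pcijfupnmf".

pcijfupnmf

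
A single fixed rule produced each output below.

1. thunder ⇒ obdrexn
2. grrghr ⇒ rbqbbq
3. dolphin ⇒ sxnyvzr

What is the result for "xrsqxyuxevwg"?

gqhbcahiehof

The transformation: move the last 2 characters to the front (rotate right by 2), then shift every letter 10 places forward in the alphabet (wrapping around).
Working it through for "xrsqxyuxevwg": intermediate "wgxrsqxyuxev", final "gqhbcahiehof".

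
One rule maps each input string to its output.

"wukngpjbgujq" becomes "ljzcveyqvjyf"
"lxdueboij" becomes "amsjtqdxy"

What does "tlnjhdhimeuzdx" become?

What's happening: shift every letter 11 places backward in the alphabet (wrapping around).
For "tlnjhdhimeuzdx" the result is "iacywswxbtjosm".

iacywswxbtjosm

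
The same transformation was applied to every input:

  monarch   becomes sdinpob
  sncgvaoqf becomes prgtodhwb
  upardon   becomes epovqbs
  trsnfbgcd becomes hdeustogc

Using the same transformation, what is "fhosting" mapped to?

johgiptu

Rule — move the last 3 characters to the front (rotate right by 3), then shift every letter 1 place forward in the alphabet (wrapping around).
"fhosting" → "ingfhost" → "johgiptu".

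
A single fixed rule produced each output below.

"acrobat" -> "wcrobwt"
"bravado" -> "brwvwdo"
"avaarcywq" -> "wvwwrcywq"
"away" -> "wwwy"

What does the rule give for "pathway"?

pwthwwy

The rule is to replace every "a" with "w".
Doing the same to "pathway": "pwthwwy".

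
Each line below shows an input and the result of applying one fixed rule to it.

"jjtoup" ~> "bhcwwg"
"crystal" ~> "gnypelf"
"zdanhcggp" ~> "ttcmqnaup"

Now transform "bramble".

oyroenz

The transformation: move the last 3 characters to the front (rotate right by 3), then shift every letter 13 places forward in the alphabet (wrapping around) — i.e. ROT13.
Applying both steps to "bramble": "blebram", then "oyroenz".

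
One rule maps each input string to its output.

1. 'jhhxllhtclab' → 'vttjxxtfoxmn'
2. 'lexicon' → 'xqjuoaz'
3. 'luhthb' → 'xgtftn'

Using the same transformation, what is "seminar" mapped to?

The pattern: shift every letter 12 places forward in the alphabet (wrapping around).
So "seminar" becomes "eqyuzmd".

eqyuzmd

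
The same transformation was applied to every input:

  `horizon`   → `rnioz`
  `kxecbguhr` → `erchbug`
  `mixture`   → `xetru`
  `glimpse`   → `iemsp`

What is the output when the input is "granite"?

aenti

The rule is to delete the first 2 characters, then take characters alternately from the front and the back (1st, last, 2nd, 2nd-last, ...).
Applying both steps to "granite": "anite", then "aenti".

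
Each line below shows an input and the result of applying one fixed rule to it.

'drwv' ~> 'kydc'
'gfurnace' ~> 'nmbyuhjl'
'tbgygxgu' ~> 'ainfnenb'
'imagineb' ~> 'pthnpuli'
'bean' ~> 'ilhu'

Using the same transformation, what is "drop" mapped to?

kyvw

The rule is to shift every letter 7 places forward in the alphabet (wrapping around).
For "drop" the result is "kyvw".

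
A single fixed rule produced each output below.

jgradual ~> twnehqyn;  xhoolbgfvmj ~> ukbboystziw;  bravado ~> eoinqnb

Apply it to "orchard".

Rule — shift every letter 13 places forward in the alphabet (wrapping around) — i.e. ROT13, then swap each adjacent pair of characters (1↔2, 3↔4, ...).
Starting from "orchard": after the first operation, "bepuneq"; after the second, "ebupenq".
(Check on "xhoolbgfvmj": → "kubbyotsizw" → "ukbboystziw" ✓)

ebupenq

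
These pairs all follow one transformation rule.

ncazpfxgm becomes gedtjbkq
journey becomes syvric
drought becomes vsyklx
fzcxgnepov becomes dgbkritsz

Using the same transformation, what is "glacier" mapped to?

In each case the input is transformed by: delete the first character, then shift every letter 4 places forward in the alphabet (wrapping around).
Working it through for "glacier": intermediate "lacier", final "pegmiv".
(Check on "drought": → "rought" → "vsyklx" ✓)

pegmiv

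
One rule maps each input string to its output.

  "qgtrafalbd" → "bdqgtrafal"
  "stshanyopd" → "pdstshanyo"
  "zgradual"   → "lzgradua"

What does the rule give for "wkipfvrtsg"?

The pattern: swap the front and back halves of the string, then move the first 3 characters to the end (rotate left by 3).
For "wkipfvrtsg", step one produces "vrtsgwkipf"; step two turns that into "sgwkipfvrt".

sgwkipfvrt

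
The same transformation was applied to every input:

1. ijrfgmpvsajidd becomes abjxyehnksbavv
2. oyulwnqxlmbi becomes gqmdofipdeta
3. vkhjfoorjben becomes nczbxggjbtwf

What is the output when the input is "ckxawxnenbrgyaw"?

What's happening: shift every letter 8 places backward in the alphabet (wrapping around).
Applying that to "ckxawxnenbrgyaw" gives "ucpsopfwftjyqso".

ucpsopfwftjyqso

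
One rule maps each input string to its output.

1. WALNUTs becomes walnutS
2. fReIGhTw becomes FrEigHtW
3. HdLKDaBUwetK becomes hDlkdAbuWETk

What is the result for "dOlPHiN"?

The pattern: flip the case of every letter.
Doing the same to "dOlPHiN": "DoLphIn".

DoLphIn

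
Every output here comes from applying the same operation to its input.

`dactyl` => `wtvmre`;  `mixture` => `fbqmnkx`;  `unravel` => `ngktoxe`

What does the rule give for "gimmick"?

zbffbvd

What's happening: shift every letter 7 places backward in the alphabet (wrapping around).
Doing the same to "gimmick": "zbffbvd".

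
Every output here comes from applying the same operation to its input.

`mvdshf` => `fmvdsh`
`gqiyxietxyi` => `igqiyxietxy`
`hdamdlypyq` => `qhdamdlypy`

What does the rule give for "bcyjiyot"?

Looking at the pairs, the operation is to move the last character to the front.
"bcyjiyot" → "tbcyjiyo".

tbcyjiyo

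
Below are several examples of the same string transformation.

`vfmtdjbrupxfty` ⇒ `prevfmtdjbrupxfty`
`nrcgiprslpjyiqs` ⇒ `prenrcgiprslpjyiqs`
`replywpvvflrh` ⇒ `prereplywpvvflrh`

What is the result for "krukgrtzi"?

prekrukgrtzi

The transformation: prepend "pre".
Applying that to "krukgrtzi" gives "prekrukgrtzi".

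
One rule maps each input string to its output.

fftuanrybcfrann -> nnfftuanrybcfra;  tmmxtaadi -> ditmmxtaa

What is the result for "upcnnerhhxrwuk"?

ukupcnnerhhxrw

The transformation: move the last 2 characters to the front (rotate right by 2).
Applying that to "upcnnerhhxrwuk" gives "ukupcnnerhhxrw".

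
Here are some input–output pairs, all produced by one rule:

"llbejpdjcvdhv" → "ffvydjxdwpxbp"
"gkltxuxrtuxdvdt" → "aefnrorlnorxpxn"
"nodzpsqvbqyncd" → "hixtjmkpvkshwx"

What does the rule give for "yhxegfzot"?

The rule is to shift every letter 6 places backward in the alphabet (wrapping around).
So "yhxegfzot" becomes "sbryaztin".

sbryaztin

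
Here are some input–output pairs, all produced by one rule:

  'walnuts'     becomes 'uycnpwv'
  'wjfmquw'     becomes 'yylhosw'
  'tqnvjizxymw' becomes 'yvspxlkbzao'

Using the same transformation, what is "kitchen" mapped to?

pmkvejg

The rule is to shift every letter 2 places forward in the alphabet (wrapping around), then move the last character to the front.
Starting from "kitchen": after the first operation, "mkvejgp"; after the second, "pmkvejg".
(Check on "tqnvjizxymw": → "vspxlkbzaoy" → "yvspxlkbzao" ✓)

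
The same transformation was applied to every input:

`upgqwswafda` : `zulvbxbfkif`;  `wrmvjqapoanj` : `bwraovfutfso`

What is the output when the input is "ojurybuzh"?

tozwdgzem

The pattern: shift every letter 5 places forward in the alphabet (wrapping around).
For "ojurybuzh" the result is "tozwdgzem".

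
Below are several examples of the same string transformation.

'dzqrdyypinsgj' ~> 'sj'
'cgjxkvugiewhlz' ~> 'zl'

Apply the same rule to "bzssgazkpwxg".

Rule — swap each adjacent pair of characters (1↔2, 3↔4, ...), then keep only the last 2 characters.
"bzssgazkpwxg" → "gx".

gx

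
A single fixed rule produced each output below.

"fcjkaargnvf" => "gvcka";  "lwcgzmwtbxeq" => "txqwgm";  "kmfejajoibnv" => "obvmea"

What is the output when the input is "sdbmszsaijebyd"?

Each output is the input with this applied: keep every other character starting from the second (positions 2nd, 4th, 6th, ...), then move the first 3 characters to the end (rotate left by 3).
"sdbmszsaijebyd" → "dmzajbd" → "ajbddmz".

ajbddmz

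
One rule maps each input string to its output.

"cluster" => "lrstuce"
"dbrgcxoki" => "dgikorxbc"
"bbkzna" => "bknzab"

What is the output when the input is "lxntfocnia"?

Looking at the pairs, the operation is to sort the characters into alphabetical order, then move the first 2 characters to the end (rotate left by 2).
Starting from "lxntfocnia": after the first operation, "acfilnnotx"; after the second, "filnnotxac".

filnnotxac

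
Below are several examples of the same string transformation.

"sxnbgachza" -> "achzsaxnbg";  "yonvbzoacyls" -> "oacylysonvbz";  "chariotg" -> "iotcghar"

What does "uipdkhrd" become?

khrudipd

Each output is the input with this applied: swap the first and last characters, then swap the front and back halves of the string.
Starting from "uipdkhrd": after the first operation, "dipdkhru"; after the second, "khrudipd".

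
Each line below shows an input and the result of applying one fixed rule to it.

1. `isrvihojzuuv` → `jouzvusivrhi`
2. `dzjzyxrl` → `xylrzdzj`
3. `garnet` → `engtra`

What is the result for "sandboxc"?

In each case the input is transformed by: swap the front and back halves of the string, then swap each adjacent pair of characters (1↔2, 3↔4, ...).
Applying both steps to "sandboxc": "boxcsand", then "obcxasdn".

obcxasdn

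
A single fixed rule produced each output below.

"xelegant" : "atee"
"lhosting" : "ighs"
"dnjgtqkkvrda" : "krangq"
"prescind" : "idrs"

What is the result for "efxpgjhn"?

jnfp

Looking at the pairs, the operation is to keep every other character starting from the second (positions 2nd, 4th, 6th, ...), then swap the front and back halves of the string.
For "efxpgjhn", step one produces "fpjn"; step two turns that into "jnfp".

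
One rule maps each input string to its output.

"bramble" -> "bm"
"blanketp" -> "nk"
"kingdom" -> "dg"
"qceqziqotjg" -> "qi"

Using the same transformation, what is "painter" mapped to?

Rule — take characters alternately from the front and the back (1st, last, 2nd, 2nd-last, ...), then keep only the last 2 characters.
Working it through for "painter": intermediate "praeitn", final "tn".

tn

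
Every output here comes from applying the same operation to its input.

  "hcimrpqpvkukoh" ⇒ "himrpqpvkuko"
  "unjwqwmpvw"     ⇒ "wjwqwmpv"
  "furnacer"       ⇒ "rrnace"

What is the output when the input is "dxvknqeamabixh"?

The rule is to delete the first 2 characters, then move the last character to the front.
Starting from "dxvknqeamabixh": after the first operation, "vknqeamabixh"; after the second, "hvknqeamabix".

hvknqeamabix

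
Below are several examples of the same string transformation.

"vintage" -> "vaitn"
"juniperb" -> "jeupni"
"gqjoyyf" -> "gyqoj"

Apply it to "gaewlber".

In each case the input is transformed by: delete the last 2 characters, then take characters alternately from the front and the back (1st, last, 2nd, 2nd-last, ...).
Applying that to "gaewlber" gives "gbalew".

gbalew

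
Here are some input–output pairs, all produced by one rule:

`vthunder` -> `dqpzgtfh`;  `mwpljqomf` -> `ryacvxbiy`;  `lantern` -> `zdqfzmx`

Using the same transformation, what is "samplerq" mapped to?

What's happening: shift every letter 12 places forward in the alphabet (wrapping around), then reverse the string.
For "samplerq", step one produces "emybxqdc"; step two turns that into "cdqxbyme".

cdqxbyme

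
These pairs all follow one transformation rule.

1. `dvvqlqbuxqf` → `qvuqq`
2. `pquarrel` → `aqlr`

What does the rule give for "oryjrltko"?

jrkl

The transformation: keep every other character starting from the second (positions 2nd, 4th, 6th, ...), then swap each adjacent pair of characters (1↔2, 3↔4, ...).
Starting from "oryjrltko": after the first operation, "rjlk"; after the second, "jrkl".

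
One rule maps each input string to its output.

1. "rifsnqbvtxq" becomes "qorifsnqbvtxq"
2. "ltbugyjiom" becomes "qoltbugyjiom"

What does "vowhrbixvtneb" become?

qovowhrbixvtneb

The transformation: prepend "qo".
For "vowhrbixvtneb" the result is "qovowhrbixvtneb".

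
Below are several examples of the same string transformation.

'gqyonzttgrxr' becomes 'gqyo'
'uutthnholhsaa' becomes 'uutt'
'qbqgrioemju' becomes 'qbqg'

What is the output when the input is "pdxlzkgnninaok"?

pdxl

What's happening: keep only the first 4 characters.
So "pdxlzkgnninaok" becomes "pdxl".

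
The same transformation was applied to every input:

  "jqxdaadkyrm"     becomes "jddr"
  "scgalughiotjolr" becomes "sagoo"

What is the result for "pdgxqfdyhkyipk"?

pxdkp

In each case the input is transformed by: keep one character in every 3, starting at position 1 (positions 1st, 4th, 7th, ...).
On "pdgxqfdyhkyipk" that produces "pxdkp".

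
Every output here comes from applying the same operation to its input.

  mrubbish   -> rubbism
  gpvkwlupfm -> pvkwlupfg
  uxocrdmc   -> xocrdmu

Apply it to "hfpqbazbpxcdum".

fpqbazbpxcduh

In each case the input is transformed by: swap the first and last characters, then delete the first character.
Starting from "hfpqbazbpxcdum": after the first operation, "mfpqbazbpxcduh"; after the second, "fpqbazbpxcduh".
(Check on "mrubbish": → "hrubbism" → "rubbism" ✓)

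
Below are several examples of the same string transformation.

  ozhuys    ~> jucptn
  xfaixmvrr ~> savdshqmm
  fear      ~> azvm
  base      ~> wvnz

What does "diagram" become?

The rule is to shift every letter 5 places backward in the alphabet (wrapping around).
For "diagram" the result is "ydvbmvh".

ydvbmvh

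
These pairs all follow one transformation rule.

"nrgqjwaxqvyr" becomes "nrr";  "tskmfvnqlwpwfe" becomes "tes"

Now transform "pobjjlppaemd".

The rule is to take characters alternately from the front and the back (1st, last, 2nd, 2nd-last, ...), then keep only the first 3 characters.
On "pobjjlppaemd": the first step gives "pdombejajplp", and the second then gives "pdo".

pdo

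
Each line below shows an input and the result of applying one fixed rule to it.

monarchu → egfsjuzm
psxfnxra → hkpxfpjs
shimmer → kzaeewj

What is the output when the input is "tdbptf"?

lvthlx

Looking at the pairs, the operation is to shift every letter 8 places backward in the alphabet (wrapping around).
Applying that to "tdbptf" gives "lvthlx".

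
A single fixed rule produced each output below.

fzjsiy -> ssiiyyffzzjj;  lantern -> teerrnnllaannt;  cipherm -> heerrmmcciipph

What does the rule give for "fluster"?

The transformation: double every character, then swap the front and back halves of the string.
Working it through for "fluster": intermediate "fflluusstteerr", final "stteerrfflluus".

stteerrfflluus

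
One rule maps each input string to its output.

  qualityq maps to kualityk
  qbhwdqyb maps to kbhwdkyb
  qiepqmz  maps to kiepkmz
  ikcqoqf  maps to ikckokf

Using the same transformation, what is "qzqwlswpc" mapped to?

The rule is to replace every "q" with "k".
"qzqwlswpc" → "kzkwlswpc".

kzkwlswpc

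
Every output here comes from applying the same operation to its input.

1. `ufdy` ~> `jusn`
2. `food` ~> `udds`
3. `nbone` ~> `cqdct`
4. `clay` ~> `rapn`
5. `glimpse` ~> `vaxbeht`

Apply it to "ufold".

The transformation: shift every letter 11 places backward in the alphabet (wrapping around).
Doing the same to "ufold": "judas".

judas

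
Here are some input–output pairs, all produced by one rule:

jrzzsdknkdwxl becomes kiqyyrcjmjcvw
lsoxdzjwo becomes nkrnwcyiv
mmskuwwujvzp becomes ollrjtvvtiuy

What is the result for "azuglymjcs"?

rzytfkxlib

The pattern: shift every letter 1 place backward in the alphabet (wrapping around), then move the last character to the front.
For "azuglymjcs", step one produces "zytfkxlibr"; step two turns that into "rzytfkxlib".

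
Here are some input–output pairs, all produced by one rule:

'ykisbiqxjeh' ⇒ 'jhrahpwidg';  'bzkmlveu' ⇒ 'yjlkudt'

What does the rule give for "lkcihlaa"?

jbhgkzz

In each case the input is transformed by: delete the first character, then shift every letter 1 place backward in the alphabet (wrapping around).
On "lkcihlaa": the first step gives "kcihlaa", and the second then gives "jbhgkzz".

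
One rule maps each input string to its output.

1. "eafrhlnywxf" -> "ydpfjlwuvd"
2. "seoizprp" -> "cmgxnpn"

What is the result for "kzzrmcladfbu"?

Each output is the input with this applied: shift every letter 2 places backward in the alphabet (wrapping around), then delete the first character.
Starting from "kzzrmcladfbu": after the first operation, "ixxpkajybdzs"; after the second, "xxpkajybdzs".

xxpkajybdzs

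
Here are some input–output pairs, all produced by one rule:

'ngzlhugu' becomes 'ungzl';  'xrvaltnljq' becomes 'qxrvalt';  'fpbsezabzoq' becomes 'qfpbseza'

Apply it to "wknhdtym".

mwknh

Rule — move the last character to the front, then delete the last 3 characters.
Working it through for "wknhdtym": intermediate "mwknhdty", final "mwknh".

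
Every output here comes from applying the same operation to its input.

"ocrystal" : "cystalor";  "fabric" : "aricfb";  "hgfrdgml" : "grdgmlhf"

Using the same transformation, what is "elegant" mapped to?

Rule — move the first 2 characters to the end (rotate left by 2), then swap the first and last characters.
"elegant" → "egantel" → "lgantee".

lgantee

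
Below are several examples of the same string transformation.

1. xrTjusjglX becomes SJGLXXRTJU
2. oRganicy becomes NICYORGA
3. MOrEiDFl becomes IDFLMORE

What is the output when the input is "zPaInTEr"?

The pattern: swap the front and back halves of the string, then convert every letter to uppercase.
Applying that to "zPaInTEr" gives "NTERZPAI".

NTERZPAI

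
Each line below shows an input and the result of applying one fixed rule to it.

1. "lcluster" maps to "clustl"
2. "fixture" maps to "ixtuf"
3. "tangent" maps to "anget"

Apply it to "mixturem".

The rule is to delete the last 2 characters, then move the first character to the end.
So "mixturem" becomes "ixturm".

ixturm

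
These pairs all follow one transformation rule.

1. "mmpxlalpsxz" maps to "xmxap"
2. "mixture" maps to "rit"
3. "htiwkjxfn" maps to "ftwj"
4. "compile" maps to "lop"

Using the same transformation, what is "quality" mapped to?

The transformation: keep every other character starting from the second (positions 2nd, 4th, 6th, ...), then move the last character to the front.
Applying both steps to "quality": "ult", then "tul".

tul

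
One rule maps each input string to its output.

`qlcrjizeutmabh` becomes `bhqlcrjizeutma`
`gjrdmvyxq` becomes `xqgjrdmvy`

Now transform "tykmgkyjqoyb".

Rule — move the last 2 characters to the front (rotate right by 2).
For "tykmgkyjqoyb" the result is "ybtykmgkyjqo".

ybtykmgkyjqo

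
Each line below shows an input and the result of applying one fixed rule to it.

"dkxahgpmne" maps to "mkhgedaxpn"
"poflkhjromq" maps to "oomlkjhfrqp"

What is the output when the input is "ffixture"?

The rule is to sort the characters into reverse alphabetical order, then move the first 3 characters to the end (rotate left by 3).
"ffixture" → "xutriffe" → "riffexut".

riffexut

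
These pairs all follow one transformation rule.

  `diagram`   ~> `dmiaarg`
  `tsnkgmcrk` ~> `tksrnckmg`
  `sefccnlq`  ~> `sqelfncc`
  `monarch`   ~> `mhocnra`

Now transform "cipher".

Each output is the input with this applied: take characters alternately from the front and the back (1st, last, 2nd, 2nd-last, ...).
Applying that to "cipher" gives "crieph".

crieph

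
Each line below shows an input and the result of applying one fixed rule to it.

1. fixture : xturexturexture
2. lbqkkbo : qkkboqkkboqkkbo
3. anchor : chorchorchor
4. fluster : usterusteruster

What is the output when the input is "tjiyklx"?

The transformation: delete the first 2 characters, then write the whole string 3 times in a row.
For "tjiyklx", step one produces "iyklx"; step two turns that into "iyklxiyklxiyklx".

iyklxiyklxiyklx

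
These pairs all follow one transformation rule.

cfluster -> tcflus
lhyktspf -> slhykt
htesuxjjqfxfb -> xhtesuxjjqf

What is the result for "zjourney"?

The rule is to delete the last 2 characters, then move the last character to the front.
Starting from "zjourney": after the first operation, "zjourn"; after the second, "nzjour".

nzjour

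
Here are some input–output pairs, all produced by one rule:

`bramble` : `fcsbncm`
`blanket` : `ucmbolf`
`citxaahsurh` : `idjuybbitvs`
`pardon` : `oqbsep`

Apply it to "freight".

ugsfjhi

In each case the input is transformed by: move the last character to the front, then shift every letter 1 place forward in the alphabet (wrapping around).
"freight" → "tfreigh" → "ugsfjhi".
(Check on "pardon": → "npardo" → "oqbsep" ✓)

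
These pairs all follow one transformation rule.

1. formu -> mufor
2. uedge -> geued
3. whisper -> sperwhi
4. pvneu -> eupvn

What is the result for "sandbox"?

The transformation: move the first 3 characters to the end (rotate left by 3).
On "sandbox" that produces "dboxsan".

dboxsan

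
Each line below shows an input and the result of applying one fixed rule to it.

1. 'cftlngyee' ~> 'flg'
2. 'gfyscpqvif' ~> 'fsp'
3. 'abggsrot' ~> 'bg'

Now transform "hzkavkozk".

Each output is the input with this applied: delete the last 3 characters, then keep every other character starting from the second (positions 2nd, 4th, 6th, ...).
For "hzkavkozk", step one produces "hzkavk"; step two turns that into "zak".

zak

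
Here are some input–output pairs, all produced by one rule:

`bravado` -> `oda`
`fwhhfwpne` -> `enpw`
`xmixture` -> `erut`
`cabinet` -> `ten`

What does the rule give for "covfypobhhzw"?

wzhhbo

What's happening: take characters alternately from the front and the back (1st, last, 2nd, 2nd-last, ...), then keep every other character starting from the second (positions 2nd, 4th, 6th, ...).
For "covfypobhhzw", step one produces "cwozvhfhybpo"; step two turns that into "wzhhbo".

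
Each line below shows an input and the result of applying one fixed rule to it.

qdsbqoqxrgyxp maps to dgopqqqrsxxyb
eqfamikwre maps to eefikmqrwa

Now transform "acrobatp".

Each output is the input with this applied: sort the characters into alphabetical order, then move the first character to the end.
On "acrobatp": the first step gives "aabcoprt", and the second then gives "abcoprta".

abcoprta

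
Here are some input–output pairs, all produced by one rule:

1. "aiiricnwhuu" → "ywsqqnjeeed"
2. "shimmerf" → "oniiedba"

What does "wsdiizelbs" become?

The rule is to shift every letter 4 places backward in the alphabet (wrapping around), then sort the characters into reverse alphabetical order.
Applying both steps to "wsdiizelbs": "sozeevahxo", then "zxvsooheea".

zxvsooheea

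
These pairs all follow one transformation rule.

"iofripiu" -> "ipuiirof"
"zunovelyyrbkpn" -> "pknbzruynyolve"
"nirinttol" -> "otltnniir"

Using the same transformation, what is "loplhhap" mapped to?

The transformation: move the last 2 characters to the front (rotate right by 2), then take characters alternately from the front and the back (1st, last, 2nd, 2nd-last, ...).
Applying both steps to "loplhhap": "aploplhh", then "ahphllop".

ahphllop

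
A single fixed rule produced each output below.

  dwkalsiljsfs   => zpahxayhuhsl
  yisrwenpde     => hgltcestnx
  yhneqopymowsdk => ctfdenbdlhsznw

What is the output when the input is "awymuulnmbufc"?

The pattern: shift every letter 11 places backward in the alphabet (wrapping around), then move the first 2 characters to the end (rotate left by 2).
"awymuulnmbufc" → "nbjjacbqjurpl".

nbjjacbqjurpl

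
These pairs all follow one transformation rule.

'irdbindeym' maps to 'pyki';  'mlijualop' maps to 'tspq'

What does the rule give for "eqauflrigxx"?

What's happening: shift every letter 7 places forward in the alphabet (wrapping around), then keep only the first 4 characters.
For "eqauflrigxx" the result is "lxhb".

lxhb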